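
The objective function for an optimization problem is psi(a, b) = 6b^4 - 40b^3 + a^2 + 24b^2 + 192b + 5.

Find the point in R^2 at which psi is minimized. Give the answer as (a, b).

(0, -1)

psi(a,b) separates as P(a) + Q(b) + 5, so its minimum is min P + min Q + 5.
P'(a) = 2a vanishes at a ∈ {0}; Q'(b) = 24(b - 4)(b - 2)(b + 1) vanishes at b ∈ {-1, 2, 4}.
Local minima of P (where P''>0): P(0)=0. Local minima of Q: Q(-1)=-122, Q(4)=128.
So the global minimum of psi is P(0) + Q(-1) + 5 = 0 − 122 + 5 = -117, attained at (0, -1).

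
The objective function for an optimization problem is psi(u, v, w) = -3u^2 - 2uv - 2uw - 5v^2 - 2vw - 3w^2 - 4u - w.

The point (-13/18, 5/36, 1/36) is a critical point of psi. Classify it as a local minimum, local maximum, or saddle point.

local maximum

The Hessian is constant: H = [[-6, -2, -2], [-2, -10, -2], [-2, -2, -6]].
Leading principal minors: Δ₁ = -6, Δ₂ = 56, Δ₃ = -288.
The minors alternate sign starting negative (−, +, −), so H is negative definite: a local maximum.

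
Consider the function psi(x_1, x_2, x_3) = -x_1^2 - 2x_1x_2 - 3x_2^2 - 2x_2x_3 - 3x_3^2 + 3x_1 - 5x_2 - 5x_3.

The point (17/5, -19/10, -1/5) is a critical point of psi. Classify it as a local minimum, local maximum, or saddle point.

local maximum

The Hessian is constant: H = [[-2, -2, 0], [-2, -6, -2], [0, -2, -6]].
Leading principal minors: Δ₁ = -2, Δ₂ = 8, Δ₃ = -40.
The minors alternate sign starting negative (−, +, −), so H is negative definite: a local maximum.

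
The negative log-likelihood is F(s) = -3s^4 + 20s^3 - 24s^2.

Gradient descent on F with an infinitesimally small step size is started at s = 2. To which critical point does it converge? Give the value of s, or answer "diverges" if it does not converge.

1

F'(s) = -12s(s - 4)(s - 1), so F'(2) = 48.
Gradient descent moves in the -F' direction, i.e. s is decreasing.
The nearest critical point in that direction is s = 1, where F'' = 36 > 0 (a local minimum). The iterate converges there.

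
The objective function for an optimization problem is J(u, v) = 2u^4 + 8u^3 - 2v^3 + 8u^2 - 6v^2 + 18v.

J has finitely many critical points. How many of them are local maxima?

J separates as a function of u plus a function of v, so ∇J=0 decouples.
∂J/∂u = 8u(u + 1)(u + 2) = 0 at u ∈ {-2, -1, 0}; ∂J/∂v = -6(v - 1)(v + 3) = 0 at v ∈ {-3, 1}.
The Hessian is diagonal: diag(J_uu, J_vv). Second derivatives: J_uu(-2)=16, J_uu(-1)=-8, J_uu(0)=16; J_vv(-3)=24, J_vv(1)=-24.
Local maxima occur where both diagonal entries negative: (-1, 1). Count: 1.

1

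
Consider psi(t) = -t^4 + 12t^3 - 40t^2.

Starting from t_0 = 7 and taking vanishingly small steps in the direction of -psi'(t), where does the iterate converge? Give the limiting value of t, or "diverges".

diverges

psi'(t) = -4t(t - 5)(t - 4), so psi'(7) = -168.
Gradient descent moves in the -psi' direction, i.e. t is increasing.
There is no critical point above t=7, and psi' keeps the same sign, so the iterate runs off to +∞.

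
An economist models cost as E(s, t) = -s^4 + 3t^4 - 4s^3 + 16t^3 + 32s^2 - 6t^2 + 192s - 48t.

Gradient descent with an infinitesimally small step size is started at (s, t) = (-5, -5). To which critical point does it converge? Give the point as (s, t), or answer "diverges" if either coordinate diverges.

diverges

E is separable, so gradient descent decouples: s follows -∂E/∂s, t follows -∂E/∂t.
∂E/∂s = -4(s - 4)(s + 3)(s + 4); at s=-5 this is 72, so s decreases.
∂E/∂t = 12(t - 1)(t + 1)(t + 4); at t=-5 this is -288, so t increases.
The s-coordinate has no critical point in that direction and runs off to infinity.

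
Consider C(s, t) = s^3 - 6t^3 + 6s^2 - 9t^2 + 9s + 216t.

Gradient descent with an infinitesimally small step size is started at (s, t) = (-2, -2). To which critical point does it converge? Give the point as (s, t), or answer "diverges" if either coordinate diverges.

(-1, -4)

C is separable, so gradient descent decouples: s follows -∂C/∂s, t follows -∂C/∂t.
∂C/∂s = 3(s + 1)(s + 3); at s=-2 this is -3, so s increases.
∂C/∂t = -18(t - 3)(t + 4); at t=-2 this is 180, so t decreases.
s converges to its nearest critical value -1 (a local min of the s-part); t converges to -4. The iterate converges to (-1, -4).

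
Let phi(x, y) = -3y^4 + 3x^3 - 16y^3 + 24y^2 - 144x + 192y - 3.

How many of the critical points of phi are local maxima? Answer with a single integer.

phi separates as a function of x plus a function of y, so ∇phi=0 decouples.
∂phi/∂x = 9(x - 4)(x + 4) = 0 at x ∈ {-4, 4}; ∂phi/∂y = -12(y - 2)(y + 2)(y + 4) = 0 at y ∈ {-4, -2, 2}.
The Hessian is diagonal: diag(phi_xx, phi_yy). Second derivatives: phi_xx(-4)=-72, phi_xx(4)=72; phi_yy(-4)=-144, phi_yy(-2)=96, phi_yy(2)=-288.
Local maxima occur where both diagonal entries negative: (-4, -4), (-4, 2). Count: 2.

2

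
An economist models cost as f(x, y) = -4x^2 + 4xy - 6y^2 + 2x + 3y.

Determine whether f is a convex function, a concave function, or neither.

concave

f is quadratic, so its Hessian is the constant matrix H = [[-8, 4], [4, -12]].
det(H) = 80, tr(H) = -20.
det(H) > 0 and tr(H) < 0, so H is negative definite everywhere: concave.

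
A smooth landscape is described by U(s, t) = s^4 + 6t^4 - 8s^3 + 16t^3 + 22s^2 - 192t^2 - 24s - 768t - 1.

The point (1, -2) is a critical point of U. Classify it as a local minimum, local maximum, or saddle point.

The mixed partial ∂²U/∂s∂t is 0, so the Hessian at any point is diag(U_ss, U_tt) = diag(4(3s^2 - 12s + 11), 24(3t^2 + 4t - 16)).
At (1, -2): H = diag(8, -288).
The eigenvalues have opposite signs, so H is indefinite: a saddle point.

saddle point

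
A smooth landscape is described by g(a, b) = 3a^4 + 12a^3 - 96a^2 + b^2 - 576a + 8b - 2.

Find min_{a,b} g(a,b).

g(a,b) separates as P(a) + Q(b) − 2, so its minimum is min P + min Q − 2.
P'(a) = 12(a - 4)(a + 3)(a + 4) vanishes at a ∈ {-4, -3, 4}; Q'(b) = 2b + 8 vanishes at b ∈ {-4}.
Local minima of P (where P''>0): P(-4)=768, P(4)=-2304. Local minima of Q: Q(-4)=-16.
So the global minimum of g is P(4) + Q(-4) − 2 = -2304 − 16 − 2 = -2322, attained at (4, -4).

-2322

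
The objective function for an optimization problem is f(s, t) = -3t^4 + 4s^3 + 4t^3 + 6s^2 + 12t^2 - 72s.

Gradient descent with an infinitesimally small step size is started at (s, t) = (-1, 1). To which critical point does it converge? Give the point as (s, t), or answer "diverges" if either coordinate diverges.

(2, 0)

f is separable, so gradient descent decouples: s follows -∂f/∂s, t follows -∂f/∂t.
∂f/∂s = 12(s - 2)(s + 3); at s=-1 this is -72, so s increases.
∂f/∂t = -12t(t - 2)(t + 1); at t=1 this is 24, so t decreases.
s converges to its nearest critical value 2 (a local min of the s-part); t converges to 0. The iterate converges to (2, 0).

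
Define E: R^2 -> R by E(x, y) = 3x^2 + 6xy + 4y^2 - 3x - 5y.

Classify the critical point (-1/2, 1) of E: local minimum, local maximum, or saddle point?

The Hessian of E is constant: H = [[6, 6], [6, 8]].
det(H) = 6·8 − 6² = 12.
det(H) > 0 and tr(H) = 14 > 0, so H is positive definite and the point is a local minimum.

local minimum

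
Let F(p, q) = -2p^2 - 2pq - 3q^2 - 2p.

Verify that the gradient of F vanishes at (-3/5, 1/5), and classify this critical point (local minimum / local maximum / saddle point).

local maximum

∇F = (-4p - 2q - 2, -2p - 6q); substituting (-3/5, 1/5) gives ∇F = (0, 0), so (-3/5, 1/5) is indeed a critical point.
The Hessian of F is constant: H = [[-4, -2], [-2, -6]].
det(H) = (-4)·(-6) − (-2)² = 20.
det(H) > 0 and tr(H) = -10 < 0, so H is negative definite and the point is a local maximum.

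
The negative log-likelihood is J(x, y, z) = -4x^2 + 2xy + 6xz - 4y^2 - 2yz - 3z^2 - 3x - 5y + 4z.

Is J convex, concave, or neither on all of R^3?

J is quadratic, so its Hessian is the constant matrix H = [[-8, 2, 6], [2, -8, -2], [6, -2, -6]].
Leading principal minors: -8, 60, -88.
Signs alternate −, +, − ⇒ H ≺ 0 ⇒ concave.

concave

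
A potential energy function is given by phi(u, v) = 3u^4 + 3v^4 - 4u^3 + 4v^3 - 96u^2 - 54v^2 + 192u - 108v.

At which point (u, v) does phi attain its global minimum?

(-4, 3)

phi(u,v) separates as P(u) + Q(v), so its minimum is min P + min Q.
P'(u) = 12(u - 4)(u - 1)(u + 4) vanishes at u ∈ {-4, 1, 4}; Q'(v) = 12(v - 3)(v + 1)(v + 3) vanishes at v ∈ {-3, -1, 3}.
Local minima of P (where P''>0): P(-4)=-1280, P(4)=-256. Local minima of Q: Q(-3)=-27, Q(3)=-459.
So the global minimum of phi is P(-4) + Q(3) = -1280 − 459 = -1739, attained at (-4, 3).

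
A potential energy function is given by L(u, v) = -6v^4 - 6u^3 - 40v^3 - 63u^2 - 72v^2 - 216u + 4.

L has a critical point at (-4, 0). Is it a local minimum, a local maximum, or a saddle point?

The mixed partial ∂²L/∂u∂v is 0, so the Hessian at any point is diag(L_uu, L_vv) = diag(-18(2u + 7), -24(3v^2 + 10v + 6)).
At (-4, 0): H = diag(18, -144).
The eigenvalues have opposite signs, so H is indefinite: a saddle point.

saddle point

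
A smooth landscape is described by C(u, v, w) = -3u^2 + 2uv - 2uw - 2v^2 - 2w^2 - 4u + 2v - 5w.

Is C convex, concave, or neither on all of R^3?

C is quadratic, so its Hessian is the constant matrix H = [[-6, 2, -2], [2, -4, 0], [-2, 0, -4]].
Leading principal minors: -6, 20, -64.
Signs alternate −, +, − ⇒ H ≺ 0 ⇒ concave.

concave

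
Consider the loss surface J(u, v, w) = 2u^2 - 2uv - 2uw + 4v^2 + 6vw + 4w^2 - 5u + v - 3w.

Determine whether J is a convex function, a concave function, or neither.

convex

J is quadratic, so its Hessian is the constant matrix H = [[4, -2, -2], [-2, 8, 6], [-2, 6, 8]].
Leading principal minors: 4, 28, 96.
All positive ⇒ H ≻ 0 ⇒ convex.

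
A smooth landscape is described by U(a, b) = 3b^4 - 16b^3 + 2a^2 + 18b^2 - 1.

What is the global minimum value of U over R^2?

-28

U(a,b) separates as P(a) + Q(b) − 1, so its minimum is min P + min Q − 1.
P'(a) = 4a vanishes at a ∈ {0}; Q'(b) = 12b(b - 3)(b - 1) vanishes at b ∈ {0, 1, 3}.
Local minima of P (where P''>0): P(0)=0. Local minima of Q: Q(0)=0, Q(3)=-27.
So the global minimum of U is P(0) + Q(3) − 1 = 0 − 27 − 1 = -28, attained at (0, 3).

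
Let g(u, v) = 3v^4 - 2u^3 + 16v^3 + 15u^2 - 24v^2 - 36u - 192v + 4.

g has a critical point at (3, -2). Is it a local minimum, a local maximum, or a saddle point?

The mixed partial ∂²g/∂u∂v is 0, so the Hessian at any point is diag(g_uu, g_vv) = diag(6(-2u + 5), 12(3v^2 + 8v - 4)).
At (3, -2): H = diag(-6, -96).
Both eigenvalues are negative, so H is negative definite: a local maximum.

local maximum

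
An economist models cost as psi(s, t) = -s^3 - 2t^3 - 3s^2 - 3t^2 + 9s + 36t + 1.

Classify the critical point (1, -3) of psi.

saddle point

The mixed partial ∂²psi/∂s∂t is 0, so the Hessian at any point is diag(psi_ss, psi_tt) = diag(-6(s + 1), -6(2t + 1)).
At (1, -3): H = diag(-12, 30).
The eigenvalues have opposite signs, so H is indefinite: a saddle point.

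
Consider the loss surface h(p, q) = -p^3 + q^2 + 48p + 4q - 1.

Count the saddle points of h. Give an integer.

1

h separates as a function of p plus a function of q, so ∇h=0 decouples.
∂h/∂p = -3(p - 4)(p + 4) = 0 at p ∈ {-4, 4}; ∂h/∂q = 2(q + 2) = 0 at q ∈ {-2}.
The Hessian is diagonal: diag(h_pp, h_qq). Second derivatives: h_pp(-4)=24, h_pp(4)=-24; h_qq(-2)=2.
Saddle points occur where the two diagonal entries have opposite signs: (4, -2). Count: 1.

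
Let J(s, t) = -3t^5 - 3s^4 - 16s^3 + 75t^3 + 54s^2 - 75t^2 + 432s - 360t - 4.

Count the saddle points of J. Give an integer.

J separates as a function of s plus a function of t, so ∇J=0 decouples.
∂J/∂s = -12(s - 3)(s + 3)(s + 4) = 0 at s ∈ {-4, -3, 3}; ∂J/∂t = -15(t - 3)(t - 2)(t + 1)(t + 4) = 0 at t ∈ {-4, -1, 2, 3}.
The Hessian is diagonal: diag(J_ss, J_tt). Second derivatives: J_ss(-4)=-84, J_ss(-3)=72, J_ss(3)=-504; J_tt(-4)=1890, J_tt(-1)=-540, J_tt(2)=270, J_tt(3)=-420.
Saddle points occur where the two diagonal entries have opposite signs: (-4, -4), (-4, 2), (-3, -1), (-3, 3), (3, -4), (3, 2). Count: 6.

6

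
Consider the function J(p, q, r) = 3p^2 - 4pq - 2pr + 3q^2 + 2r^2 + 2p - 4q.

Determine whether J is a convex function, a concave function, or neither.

J is quadratic, so its Hessian is the constant matrix H = [[6, -4, -2], [-4, 6, 0], [-2, 0, 4]].
Leading principal minors: 6, 20, 56.
All positive ⇒ H ≻ 0 ⇒ convex.

convex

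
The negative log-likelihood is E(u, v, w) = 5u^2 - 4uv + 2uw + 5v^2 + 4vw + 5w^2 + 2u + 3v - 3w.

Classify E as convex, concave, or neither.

convex

E is quadratic, so its Hessian is the constant matrix H = [[10, -4, 2], [-4, 10, 4], [2, 4, 10]].
Leading principal minors: 10, 84, 576.
All positive ⇒ H ≻ 0 ⇒ convex.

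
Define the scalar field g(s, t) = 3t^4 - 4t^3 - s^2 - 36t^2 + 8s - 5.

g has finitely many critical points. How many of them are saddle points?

g separates as a function of s plus a function of t, so ∇g=0 decouples.
∂g/∂s = -2(s - 4) = 0 at s ∈ {4}; ∂g/∂t = 12t(t - 3)(t + 2) = 0 at t ∈ {-2, 0, 3}.
The Hessian is diagonal: diag(g_ss, g_tt). Second derivatives: g_ss(4)=-2; g_tt(-2)=120, g_tt(0)=-72, g_tt(3)=180.
Saddle points occur where the two diagonal entries have opposite signs: (4, -2), (4, 3). Count: 2.

2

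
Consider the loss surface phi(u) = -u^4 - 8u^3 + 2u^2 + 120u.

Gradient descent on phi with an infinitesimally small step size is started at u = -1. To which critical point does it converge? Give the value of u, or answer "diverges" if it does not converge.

-3

phi'(u) = -4(u - 2)(u + 3)(u + 5), so phi'(-1) = 96.
Gradient descent moves in the -phi' direction, i.e. u is decreasing.
The nearest critical point in that direction is u = -3, where phi'' = 40 > 0 (a local minimum). The iterate converges there.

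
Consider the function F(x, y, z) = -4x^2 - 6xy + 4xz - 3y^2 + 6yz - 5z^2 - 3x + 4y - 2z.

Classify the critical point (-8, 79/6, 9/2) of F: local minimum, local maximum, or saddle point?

local maximum

The Hessian is constant: H = [[-8, -6, 4], [-6, -6, 6], [4, 6, -10]].
Leading principal minors: Δ₁ = -8, Δ₂ = 12, Δ₃ = -24.
The minors alternate sign starting negative (−, +, −), so H is negative definite: a local maximum.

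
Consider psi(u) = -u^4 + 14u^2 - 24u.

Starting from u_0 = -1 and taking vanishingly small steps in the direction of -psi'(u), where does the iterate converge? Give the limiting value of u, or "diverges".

1

psi'(u) = -4(u - 2)(u - 1)(u + 3), so psi'(-1) = -48.
Gradient descent moves in the -psi' direction, i.e. u is increasing.
The nearest critical point in that direction is u = 1, where psi'' = 16 > 0 (a local minimum). The iterate converges there.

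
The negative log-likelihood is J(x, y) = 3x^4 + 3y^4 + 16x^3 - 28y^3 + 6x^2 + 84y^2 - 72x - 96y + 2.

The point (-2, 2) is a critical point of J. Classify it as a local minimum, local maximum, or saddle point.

The mixed partial ∂²J/∂x∂y is 0, so the Hessian at any point is diag(J_xx, J_yy) = diag(12(3x^2 + 8x + 1), 12(3y^2 - 14y + 14)).
At (-2, 2): H = diag(-36, -24).
Both eigenvalues are negative, so H is negative definite: a local maximum.

local maximum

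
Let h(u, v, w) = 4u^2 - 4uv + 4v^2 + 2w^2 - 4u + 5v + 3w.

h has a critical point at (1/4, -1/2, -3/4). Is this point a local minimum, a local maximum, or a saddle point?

local minimum

The Hessian is constant: H = [[8, -4, 0], [-4, 8, 0], [0, 0, 4]].
Leading principal minors: Δ₁ = 8, Δ₂ = 48, Δ₃ = 192.
All leading minors are positive, so H is positive definite: a local minimum.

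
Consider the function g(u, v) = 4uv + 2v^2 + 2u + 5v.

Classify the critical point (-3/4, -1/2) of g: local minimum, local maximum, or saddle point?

The Hessian of g is constant: H = [[0, 4], [4, 4]].
det(H) = 0·4 − 4² = -16.
Since det(H) < 0, H is indefinite and the critical point is a saddle point.

saddle point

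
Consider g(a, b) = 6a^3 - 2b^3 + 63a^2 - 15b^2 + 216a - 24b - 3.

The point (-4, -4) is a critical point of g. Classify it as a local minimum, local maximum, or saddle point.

saddle point

The mixed partial ∂²g/∂a∂b is 0, so the Hessian at any point is diag(g_aa, g_bb) = diag(18(2a + 7), -6(2b + 5)).
At (-4, -4): H = diag(-18, 18).
The eigenvalues have opposite signs, so H is indefinite: a saddle point.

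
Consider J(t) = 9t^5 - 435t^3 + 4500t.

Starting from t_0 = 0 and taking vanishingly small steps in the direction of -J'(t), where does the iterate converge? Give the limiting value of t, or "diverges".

-2

J'(t) = 45(t - 5)(t - 2)(t + 2)(t + 5), so J'(0) = 4500.
Gradient descent moves in the -J' direction, i.e. t is decreasing.
The nearest critical point in that direction is t = -2, where J'' = 3780 > 0 (a local minimum). The iterate converges there.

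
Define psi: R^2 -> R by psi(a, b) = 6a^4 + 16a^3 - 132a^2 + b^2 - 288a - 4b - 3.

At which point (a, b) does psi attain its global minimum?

psi(a,b) separates as P(a) + Q(b) − 3, so its minimum is min P + min Q − 3.
P'(a) = 24(a - 3)(a + 1)(a + 4) vanishes at a ∈ {-4, -1, 3}; Q'(b) = 2b - 4 vanishes at b ∈ {2}.
Local minima of P (where P''>0): P(-4)=-448, P(3)=-1134. Local minima of Q: Q(2)=-4.
So the global minimum of psi is P(3) + Q(2) − 3 = -1134 − 4 − 3 = -1141, attained at (3, 2).

(3, 2)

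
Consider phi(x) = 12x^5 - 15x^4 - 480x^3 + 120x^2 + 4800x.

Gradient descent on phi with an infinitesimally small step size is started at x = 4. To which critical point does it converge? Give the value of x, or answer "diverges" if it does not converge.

5

phi'(x) = 60(x - 5)(x - 2)(x + 2)(x + 4), so phi'(4) = -5760.
Gradient descent moves in the -phi' direction, i.e. x is increasing.
The nearest critical point in that direction is x = 5, where phi'' = 11340 > 0 (a local minimum). The iterate converges there.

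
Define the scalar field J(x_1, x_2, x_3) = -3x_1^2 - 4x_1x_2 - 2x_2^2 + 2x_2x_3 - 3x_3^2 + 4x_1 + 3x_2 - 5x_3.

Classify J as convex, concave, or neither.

concave

J is quadratic, so its Hessian is the constant matrix H = [[-6, -4, 0], [-4, -4, 2], [0, 2, -6]].
Leading principal minors: -6, 8, -24.
Signs alternate −, +, − ⇒ H ≺ 0 ⇒ concave.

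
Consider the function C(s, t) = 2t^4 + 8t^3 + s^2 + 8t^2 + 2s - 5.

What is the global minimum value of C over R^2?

-6

C(s,t) separates as P(s) + Q(t) − 5, so its minimum is min P + min Q − 5.
P'(s) = 2s + 2 vanishes at s ∈ {-1}; Q'(t) = 8t(t + 1)(t + 2) vanishes at t ∈ {-2, -1, 0}.
Local minima of P (where P''>0): P(-1)=-1. Local minima of Q: Q(-2)=0, Q(0)=0.
So the global minimum of C is P(-1) + Q(-2) − 5 = -1 + 0 − 5 = -6, attained at (-1, -2).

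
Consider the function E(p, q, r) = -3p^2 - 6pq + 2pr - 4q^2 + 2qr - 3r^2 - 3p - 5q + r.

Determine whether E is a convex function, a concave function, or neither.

concave

E is quadratic, so its Hessian is the constant matrix H = [[-6, -6, 2], [-6, -8, 2], [2, 2, -6]].
Leading principal minors: -6, 12, -64.
Signs alternate −, +, − ⇒ H ≺ 0 ⇒ concave.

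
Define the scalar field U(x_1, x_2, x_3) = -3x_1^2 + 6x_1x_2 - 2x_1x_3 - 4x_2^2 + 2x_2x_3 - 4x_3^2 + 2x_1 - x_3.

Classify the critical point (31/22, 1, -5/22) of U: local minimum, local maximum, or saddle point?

local maximum

The Hessian is constant: H = [[-6, 6, -2], [6, -8, 2], [-2, 2, -8]].
Leading principal minors: Δ₁ = -6, Δ₂ = 12, Δ₃ = -88.
The minors alternate sign starting negative (−, +, −), so H is negative definite: a local maximum.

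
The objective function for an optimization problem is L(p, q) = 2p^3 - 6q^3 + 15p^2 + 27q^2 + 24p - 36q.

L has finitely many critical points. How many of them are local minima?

1

L separates as a function of p plus a function of q, so ∇L=0 decouples.
∂L/∂p = 6(p + 1)(p + 4) = 0 at p ∈ {-4, -1}; ∂L/∂q = -18(q - 2)(q - 1) = 0 at q ∈ {1, 2}.
The Hessian is diagonal: diag(L_pp, L_qq). Second derivatives: L_pp(-4)=-18, L_pp(-1)=18; L_qq(1)=18, L_qq(2)=-18.
Local minima occur where both diagonal entries positive: (-1, 1). Count: 1.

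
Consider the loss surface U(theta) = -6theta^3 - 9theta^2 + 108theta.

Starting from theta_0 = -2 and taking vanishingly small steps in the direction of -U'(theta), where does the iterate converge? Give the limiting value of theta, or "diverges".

U'(theta) = -18(theta - 2)(theta + 3), so U'(-2) = 72.
Gradient descent moves in the -U' direction, i.e. theta is decreasing.
The nearest critical point in that direction is theta = -3, where U'' = 90 > 0 (a local minimum). The iterate converges there.

-3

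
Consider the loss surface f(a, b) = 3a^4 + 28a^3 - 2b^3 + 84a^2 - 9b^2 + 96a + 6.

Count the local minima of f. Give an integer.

f separates as a function of a plus a function of b, so ∇f=0 decouples.
∂f/∂a = 12(a + 1)(a + 2)(a + 4) = 0 at a ∈ {-4, -2, -1}; ∂f/∂b = -6b(b + 3) = 0 at b ∈ {-3, 0}.
The Hessian is diagonal: diag(f_aa, f_bb). Second derivatives: f_aa(-4)=72, f_aa(-2)=-24, f_aa(-1)=36; f_bb(-3)=18, f_bb(0)=-18.
Local minima occur where both diagonal entries positive: (-4, -3), (-1, -3). Count: 2.

2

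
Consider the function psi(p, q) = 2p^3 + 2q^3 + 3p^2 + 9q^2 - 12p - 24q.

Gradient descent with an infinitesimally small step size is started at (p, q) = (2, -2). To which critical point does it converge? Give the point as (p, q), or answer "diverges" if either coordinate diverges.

psi is separable, so gradient descent decouples: p follows -∂psi/∂p, q follows -∂psi/∂q.
∂psi/∂p = 6(p - 1)(p + 2); at p=2 this is 24, so p decreases.
∂psi/∂q = 6(q - 1)(q + 4); at q=-2 this is -36, so q increases.
p converges to its nearest critical value 1 (a local min of the p-part); q converges to 1. The iterate converges to (1, 1).

(1, 1)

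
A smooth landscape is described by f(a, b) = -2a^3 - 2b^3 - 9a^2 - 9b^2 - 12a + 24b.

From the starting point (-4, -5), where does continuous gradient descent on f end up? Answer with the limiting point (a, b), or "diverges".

f is separable, so gradient descent decouples: a follows -∂f/∂a, b follows -∂f/∂b.
∂f/∂a = -6(a + 1)(a + 2); at a=-4 this is -36, so a increases.
∂f/∂b = -6(b - 1)(b + 4); at b=-5 this is -36, so b increases.
a converges to its nearest critical value -2 (a local min of the a-part); b converges to -4. The iterate converges to (-2, -4).

(-2, -4)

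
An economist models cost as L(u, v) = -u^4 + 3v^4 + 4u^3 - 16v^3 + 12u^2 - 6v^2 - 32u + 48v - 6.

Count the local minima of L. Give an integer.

L separates as a function of u plus a function of v, so ∇L=0 decouples.
∂L/∂u = -4(u - 4)(u - 1)(u + 2) = 0 at u ∈ {-2, 1, 4}; ∂L/∂v = 12(v - 4)(v - 1)(v + 1) = 0 at v ∈ {-1, 1, 4}.
The Hessian is diagonal: diag(L_uu, L_vv). Second derivatives: L_uu(-2)=-72, L_uu(1)=36, L_uu(4)=-72; L_vv(-1)=120, L_vv(1)=-72, L_vv(4)=180.
Local minima occur where both diagonal entries positive: (1, -1), (1, 4). Count: 2.

2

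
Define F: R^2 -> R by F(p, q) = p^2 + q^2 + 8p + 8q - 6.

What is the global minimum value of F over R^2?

-38

F(p,q) separates as A(p) + B(q) − 6, so its minimum is min A + min B − 6.
A'(p) = 2p + 8 vanishes at p ∈ {-4}; B'(q) = 2q + 8 vanishes at q ∈ {-4}.
Local minima of A (where A''>0): A(-4)=-16. Local minima of B: B(-4)=-16.
So the global minimum of F is A(-4) + B(-4) − 6 = -16 − 16 − 6 = -38, attained at (-4, -4).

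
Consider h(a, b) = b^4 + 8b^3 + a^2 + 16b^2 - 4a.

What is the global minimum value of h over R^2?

-4

h(a,b) separates as P(a) + Q(b), so its minimum is min P + min Q.
P'(a) = 2a - 4 vanishes at a ∈ {2}; Q'(b) = 4b(b + 2)(b + 4) vanishes at b ∈ {-4, -2, 0}.
Local minima of P (where P''>0): P(2)=-4. Local minima of Q: Q(-4)=0, Q(0)=0.
So the global minimum of h is P(2) + Q(-4) = -4 + 0 = -4, attained at (2, -4).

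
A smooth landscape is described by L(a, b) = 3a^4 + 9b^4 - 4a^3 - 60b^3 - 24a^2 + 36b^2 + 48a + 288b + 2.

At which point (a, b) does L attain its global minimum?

(-2, -1)

L(a,b) separates as P(a) + Q(b) + 2, so its minimum is min P + min Q + 2.
P'(a) = 12(a - 2)(a - 1)(a + 2) vanishes at a ∈ {-2, 1, 2}; Q'(b) = 36(b - 4)(b - 2)(b + 1) vanishes at b ∈ {-1, 2, 4}.
Local minima of P (where P''>0): P(-2)=-112, P(2)=16. Local minima of Q: Q(-1)=-183, Q(4)=192.
So the global minimum of L is P(-2) + Q(-1) + 2 = -112 − 183 + 2 = -293, attained at (-2, -1).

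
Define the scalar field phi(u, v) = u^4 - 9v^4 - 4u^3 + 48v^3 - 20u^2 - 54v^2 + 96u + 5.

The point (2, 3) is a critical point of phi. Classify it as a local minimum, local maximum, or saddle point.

local maximum

The mixed partial ∂²phi/∂u∂v is 0, so the Hessian at any point is diag(phi_uu, phi_vv) = diag(4(3u^2 - 6u - 10), 36(-3v^2 + 8v - 3)).
At (2, 3): H = diag(-40, -216).
Both eigenvalues are negative, so H is negative definite: a local maximum.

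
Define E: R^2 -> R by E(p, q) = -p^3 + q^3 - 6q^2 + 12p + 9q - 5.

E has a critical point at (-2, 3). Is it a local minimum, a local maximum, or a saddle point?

The mixed partial ∂²E/∂p∂q is 0, so the Hessian at any point is diag(E_pp, E_qq) = diag(-6p, 6(q - 2)).
At (-2, 3): H = diag(12, 6).
Both eigenvalues are positive, so H is positive definite: a local minimum.

local minimum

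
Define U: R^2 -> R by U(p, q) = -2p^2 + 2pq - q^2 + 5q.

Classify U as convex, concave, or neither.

U is quadratic, so its Hessian is the constant matrix H = [[-4, 2], [2, -2]].
det(H) = 4, tr(H) = -6.
det(H) > 0 and tr(H) < 0, so H is negative definite everywhere: concave.

concave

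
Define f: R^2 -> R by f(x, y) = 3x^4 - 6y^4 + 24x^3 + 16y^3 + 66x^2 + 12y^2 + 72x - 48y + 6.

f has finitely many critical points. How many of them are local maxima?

2

f separates as a function of x plus a function of y, so ∇f=0 decouples.
∂f/∂x = 12(x + 1)(x + 2)(x + 3) = 0 at x ∈ {-3, -2, -1}; ∂f/∂y = -24(y - 2)(y - 1)(y + 1) = 0 at y ∈ {-1, 1, 2}.
The Hessian is diagonal: diag(f_xx, f_yy). Second derivatives: f_xx(-3)=24, f_xx(-2)=-12, f_xx(-1)=24; f_yy(-1)=-144, f_yy(1)=48, f_yy(2)=-72.
Local maxima occur where both diagonal entries negative: (-2, -1), (-2, 2). Count: 2.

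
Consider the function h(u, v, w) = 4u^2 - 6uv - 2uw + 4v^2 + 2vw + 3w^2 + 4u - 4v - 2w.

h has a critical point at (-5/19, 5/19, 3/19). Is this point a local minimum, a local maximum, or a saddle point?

local minimum

The Hessian is constant: H = [[8, -6, -2], [-6, 8, 2], [-2, 2, 6]].
Leading principal minors: Δ₁ = 8, Δ₂ = 28, Δ₃ = 152.
All leading minors are positive, so H is positive definite: a local minimum.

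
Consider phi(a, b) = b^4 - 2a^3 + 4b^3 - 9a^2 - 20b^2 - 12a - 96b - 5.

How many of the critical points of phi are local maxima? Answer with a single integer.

1

phi separates as a function of a plus a function of b, so ∇phi=0 decouples.
∂phi/∂a = -6(a + 1)(a + 2) = 0 at a ∈ {-2, -1}; ∂phi/∂b = 4(b - 3)(b + 2)(b + 4) = 0 at b ∈ {-4, -2, 3}.
The Hessian is diagonal: diag(phi_aa, phi_bb). Second derivatives: phi_aa(-2)=6, phi_aa(-1)=-6; phi_bb(-4)=56, phi_bb(-2)=-40, phi_bb(3)=140.
Local maxima occur where both diagonal entries negative: (-1, -2). Count: 1.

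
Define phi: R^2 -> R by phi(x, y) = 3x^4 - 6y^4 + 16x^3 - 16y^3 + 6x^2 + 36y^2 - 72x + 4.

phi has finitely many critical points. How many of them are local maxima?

phi separates as a function of x plus a function of y, so ∇phi=0 decouples.
∂phi/∂x = 12(x - 1)(x + 2)(x + 3) = 0 at x ∈ {-3, -2, 1}; ∂phi/∂y = -24y(y - 1)(y + 3) = 0 at y ∈ {-3, 0, 1}.
The Hessian is diagonal: diag(phi_xx, phi_yy). Second derivatives: phi_xx(-3)=48, phi_xx(-2)=-36, phi_xx(1)=144; phi_yy(-3)=-288, phi_yy(0)=72, phi_yy(1)=-96.
Local maxima occur where both diagonal entries negative: (-2, -3), (-2, 1). Count: 2.

2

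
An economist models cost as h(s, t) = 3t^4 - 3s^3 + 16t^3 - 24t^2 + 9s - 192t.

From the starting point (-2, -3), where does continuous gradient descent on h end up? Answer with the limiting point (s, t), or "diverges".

h is separable, so gradient descent decouples: s follows -∂h/∂s, t follows -∂h/∂t.
∂h/∂s = -9(s - 1)(s + 1); at s=-2 this is -27, so s increases.
∂h/∂t = 12(t - 2)(t + 2)(t + 4); at t=-3 this is 60, so t decreases.
s converges to its nearest critical value -1 (a local min of the s-part); t converges to -4. The iterate converges to (-1, -4).

(-1, -4)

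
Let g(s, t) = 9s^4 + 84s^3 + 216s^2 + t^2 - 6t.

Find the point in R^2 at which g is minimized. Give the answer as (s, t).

g(s,t) separates as P(s) + Q(t), so its minimum is min P + min Q.
P'(s) = 36s(s + 3)(s + 4) vanishes at s ∈ {-4, -3, 0}; Q'(t) = 2(t - 3) vanishes at t ∈ {3}.
Local minima of P (where P''>0): P(-4)=384, P(0)=0. Local minima of Q: Q(3)=-9.
So the global minimum of g is P(0) + Q(3) = 0 − 9 = -9, attained at (0, 3).

(0, 3)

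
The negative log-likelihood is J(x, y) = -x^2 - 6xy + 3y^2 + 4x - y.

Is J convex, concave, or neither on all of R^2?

neither

J is quadratic, so its Hessian is the constant matrix H = [[-2, -6], [-6, 6]].
det(H) = -48, tr(H) = 4.
det(H) < 0, so H is indefinite: neither convex nor concave.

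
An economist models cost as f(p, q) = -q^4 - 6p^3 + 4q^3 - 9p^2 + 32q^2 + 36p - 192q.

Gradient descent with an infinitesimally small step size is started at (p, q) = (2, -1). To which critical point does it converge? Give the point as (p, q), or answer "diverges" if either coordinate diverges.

f is separable, so gradient descent decouples: p follows -∂f/∂p, q follows -∂f/∂q.
∂f/∂p = -18(p - 1)(p + 2); at p=2 this is -72, so p increases.
∂f/∂q = -4(q - 4)(q - 3)(q + 4); at q=-1 this is -240, so q increases.
The p-coordinate has no critical point in that direction and runs off to infinity.

diverges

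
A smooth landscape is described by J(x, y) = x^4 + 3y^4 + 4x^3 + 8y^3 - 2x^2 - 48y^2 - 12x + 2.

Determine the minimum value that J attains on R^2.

J(x,y) separates as P(x) + Q(y) + 2, so its minimum is min P + min Q + 2.
P'(x) = 4(x - 1)(x + 1)(x + 3) vanishes at x ∈ {-3, -1, 1}; Q'(y) = 12y(y - 2)(y + 4) vanishes at y ∈ {-4, 0, 2}.
Local minima of P (where P''>0): P(-3)=-9, P(1)=-9. Local minima of Q: Q(-4)=-512, Q(2)=-80.
So the global minimum of J is P(-3) + Q(-4) + 2 = -9 − 512 + 2 = -519, attained at (-3, -4).

-519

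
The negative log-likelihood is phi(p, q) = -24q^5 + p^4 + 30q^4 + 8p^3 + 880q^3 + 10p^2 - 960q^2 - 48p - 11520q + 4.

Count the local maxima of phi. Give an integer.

2

phi separates as a function of p plus a function of q, so ∇phi=0 decouples.
∂phi/∂p = 4(p - 1)(p + 3)(p + 4) = 0 at p ∈ {-4, -3, 1}; ∂phi/∂q = -120(q - 4)(q - 3)(q + 2)(q + 4) = 0 at q ∈ {-4, -2, 3, 4}.
The Hessian is diagonal: diag(phi_pp, phi_qq). Second derivatives: phi_pp(-4)=20, phi_pp(-3)=-16, phi_pp(1)=80; phi_qq(-4)=13440, phi_qq(-2)=-7200, phi_qq(3)=4200, phi_qq(4)=-5760.
Local maxima occur where both diagonal entries negative: (-3, -2), (-3, 4). Count: 2.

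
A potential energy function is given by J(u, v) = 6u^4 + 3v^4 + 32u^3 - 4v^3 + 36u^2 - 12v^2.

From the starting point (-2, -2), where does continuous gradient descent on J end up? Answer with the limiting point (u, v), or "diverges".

(-3, -1)

J is separable, so gradient descent decouples: u follows -∂J/∂u, v follows -∂J/∂v.
∂J/∂u = 24u(u + 1)(u + 3); at u=-2 this is 48, so u decreases.
∂J/∂v = 12v(v - 2)(v + 1); at v=-2 this is -96, so v increases.
u converges to its nearest critical value -3 (a local min of the u-part); v converges to -1. The iterate converges to (-3, -1).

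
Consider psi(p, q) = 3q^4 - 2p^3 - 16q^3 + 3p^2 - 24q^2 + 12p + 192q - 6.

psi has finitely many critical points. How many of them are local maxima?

psi separates as a function of p plus a function of q, so ∇psi=0 decouples.
∂psi/∂p = -6(p - 2)(p + 1) = 0 at p ∈ {-1, 2}; ∂psi/∂q = 12(q - 4)(q - 2)(q + 2) = 0 at q ∈ {-2, 2, 4}.
The Hessian is diagonal: diag(psi_pp, psi_qq). Second derivatives: psi_pp(-1)=18, psi_pp(2)=-18; psi_qq(-2)=288, psi_qq(2)=-96, psi_qq(4)=144.
Local maxima occur where both diagonal entries negative: (2, 2). Count: 1.

1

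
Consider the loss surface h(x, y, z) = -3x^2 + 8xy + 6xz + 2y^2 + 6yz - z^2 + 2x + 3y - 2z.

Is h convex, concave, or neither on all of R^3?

h is quadratic, so its Hessian is the constant matrix H = [[-6, 8, 6], [8, 4, 6], [6, 6, -2]].
Leading principal minors: -6, -88, 824.
Neither pattern holds ⇒ H is indefinite ⇒ neither convex nor concave.

neither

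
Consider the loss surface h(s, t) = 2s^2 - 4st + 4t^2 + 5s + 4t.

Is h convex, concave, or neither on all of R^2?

h is quadratic, so its Hessian is the constant matrix H = [[4, -4], [-4, 8]].
det(H) = 16, tr(H) = 12.
det(H) > 0 and tr(H) > 0, so H is positive definite everywhere: convex.

convex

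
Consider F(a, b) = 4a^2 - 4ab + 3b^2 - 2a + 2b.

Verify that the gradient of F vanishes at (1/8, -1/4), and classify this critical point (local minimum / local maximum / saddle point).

∇F = (8a - 4b - 2, -4a + 6b + 2); substituting (1/8, -1/4) gives ∇F = (0, 0), so (1/8, -1/4) is indeed a critical point.
The Hessian of F is constant: H = [[8, -4], [-4, 6]].
det(H) = 8·6 − (-4)² = 32.
det(H) > 0 and tr(H) = 14 > 0, so H is positive definite and the point is a local minimum.

local minimum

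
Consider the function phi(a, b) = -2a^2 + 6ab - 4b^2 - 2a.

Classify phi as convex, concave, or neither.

neither

phi is quadratic, so its Hessian is the constant matrix H = [[-4, 6], [6, -8]].
det(H) = -4, tr(H) = -12.
det(H) < 0, so H is indefinite: neither convex nor concave.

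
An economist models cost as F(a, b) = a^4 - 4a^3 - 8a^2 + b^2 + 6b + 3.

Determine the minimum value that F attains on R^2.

F(a,b) separates as P(a) + Q(b) + 3, so its minimum is min P + min Q + 3.
P'(a) = 4a(a - 4)(a + 1) vanishes at a ∈ {-1, 0, 4}; Q'(b) = 2b + 6 vanishes at b ∈ {-3}.
Local minima of P (where P''>0): P(-1)=-3, P(4)=-128. Local minima of Q: Q(-3)=-9.
So the global minimum of F is P(4) + Q(-3) + 3 = -128 − 9 + 3 = -134, attained at (4, -3).

-134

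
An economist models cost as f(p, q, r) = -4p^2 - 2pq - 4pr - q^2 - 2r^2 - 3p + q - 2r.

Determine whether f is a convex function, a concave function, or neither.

f is quadratic, so its Hessian is the constant matrix H = [[-8, -2, -4], [-2, -2, 0], [-4, 0, -4]].
Leading principal minors: -8, 12, -16.
Signs alternate −, +, − ⇒ H ≺ 0 ⇒ concave.

concave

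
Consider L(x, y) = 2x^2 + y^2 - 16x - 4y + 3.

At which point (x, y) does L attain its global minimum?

(4, 2)

L(x,y) separates as P(x) + Q(y) + 3, so its minimum is min P + min Q + 3.
P'(x) = 4x - 16 vanishes at x ∈ {4}; Q'(y) = 2y - 4 vanishes at y ∈ {2}.
Local minima of P (where P''>0): P(4)=-32. Local minima of Q: Q(2)=-4.
So the global minimum of L is P(4) + Q(2) + 3 = -32 − 4 + 3 = -33, attained at (4, 2).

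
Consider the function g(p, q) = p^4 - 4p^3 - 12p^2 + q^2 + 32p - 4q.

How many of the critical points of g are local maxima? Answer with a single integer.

0

g separates as a function of p plus a function of q, so ∇g=0 decouples.
∂g/∂p = 4(p - 4)(p - 1)(p + 2) = 0 at p ∈ {-2, 1, 4}; ∂g/∂q = 2(q - 2) = 0 at q ∈ {2}.
The Hessian is diagonal: diag(g_pp, g_qq). Second derivatives: g_pp(-2)=72, g_pp(1)=-36, g_pp(4)=72; g_qq(2)=2.
Local maxima occur where both diagonal entries negative: none. Count: 0.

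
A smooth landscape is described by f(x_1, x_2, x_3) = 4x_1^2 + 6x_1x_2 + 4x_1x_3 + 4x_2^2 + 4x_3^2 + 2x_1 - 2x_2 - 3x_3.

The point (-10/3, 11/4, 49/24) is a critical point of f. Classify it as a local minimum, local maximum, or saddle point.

local minimum

The Hessian is constant: H = [[8, 6, 4], [6, 8, 0], [4, 0, 8]].
Leading principal minors: Δ₁ = 8, Δ₂ = 28, Δ₃ = 96.
All leading minors are positive, so H is positive definite: a local minimum.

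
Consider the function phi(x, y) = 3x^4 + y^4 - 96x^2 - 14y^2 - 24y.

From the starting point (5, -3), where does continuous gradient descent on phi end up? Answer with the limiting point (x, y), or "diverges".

(4, -2)

phi is separable, so gradient descent decouples: x follows -∂phi/∂x, y follows -∂phi/∂y.
∂phi/∂x = 12x(x - 4)(x + 4); at x=5 this is 540, so x decreases.
∂phi/∂y = 4(y - 3)(y + 1)(y + 2); at y=-3 this is -48, so y increases.
x converges to its nearest critical value 4 (a local min of the x-part); y converges to -2. The iterate converges to (4, -2).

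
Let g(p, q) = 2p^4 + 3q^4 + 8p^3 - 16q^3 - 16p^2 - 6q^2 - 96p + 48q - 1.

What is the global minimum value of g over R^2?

g(p,q) separates as A(p) + B(q) − 1, so its minimum is min A + min B − 1.
A'(p) = 8(p - 2)(p + 2)(p + 3) vanishes at p ∈ {-3, -2, 2}; B'(q) = 12(q - 4)(q - 1)(q + 1) vanishes at q ∈ {-1, 1, 4}.
Local minima of A (where A''>0): A(-3)=90, A(2)=-160. Local minima of B: B(-1)=-35, B(4)=-160.
So the global minimum of g is A(2) + B(4) − 1 = -160 − 160 − 1 = -321, attained at (2, 4).

-321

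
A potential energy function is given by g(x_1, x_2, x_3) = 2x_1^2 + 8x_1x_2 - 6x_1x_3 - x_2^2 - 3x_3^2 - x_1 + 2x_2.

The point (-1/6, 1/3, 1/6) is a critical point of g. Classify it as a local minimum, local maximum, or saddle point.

The Hessian is constant: H = [[4, 8, -6], [8, -2, 0], [-6, 0, -6]].
Leading principal minors: Δ₁ = 4, Δ₂ = -72, Δ₃ = 504.
The minors fit neither the all-positive nor the alternating-sign pattern, so H is indefinite: a saddle point.

saddle point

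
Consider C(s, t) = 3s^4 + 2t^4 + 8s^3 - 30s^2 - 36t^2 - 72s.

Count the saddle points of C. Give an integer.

4

C separates as a function of s plus a function of t, so ∇C=0 decouples.
∂C/∂s = 12(s - 2)(s + 1)(s + 3) = 0 at s ∈ {-3, -1, 2}; ∂C/∂t = 8t(t - 3)(t + 3) = 0 at t ∈ {-3, 0, 3}.
The Hessian is diagonal: diag(C_ss, C_tt). Second derivatives: C_ss(-3)=120, C_ss(-1)=-72, C_ss(2)=180; C_tt(-3)=144, C_tt(0)=-72, C_tt(3)=144.
Saddle points occur where the two diagonal entries have opposite signs: (-3, 0), (-1, -3), (-1, 3), (2, 0). Count: 4.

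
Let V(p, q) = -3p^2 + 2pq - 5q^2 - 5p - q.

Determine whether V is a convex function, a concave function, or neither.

V is quadratic, so its Hessian is the constant matrix H = [[-6, 2], [2, -10]].
det(H) = 56, tr(H) = -16.
det(H) > 0 and tr(H) < 0, so H is negative definite everywhere: concave.

concave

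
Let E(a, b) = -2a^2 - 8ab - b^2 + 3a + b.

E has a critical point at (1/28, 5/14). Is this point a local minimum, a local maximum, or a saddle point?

The Hessian of E is constant: H = [[-4, -8], [-8, -2]].
det(H) = (-4)·(-2) − (-8)² = -56.
Since det(H) < 0, H is indefinite and the critical point is a saddle point.

saddle point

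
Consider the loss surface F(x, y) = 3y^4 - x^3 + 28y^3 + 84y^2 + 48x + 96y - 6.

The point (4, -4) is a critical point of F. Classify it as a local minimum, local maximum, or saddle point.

The mixed partial ∂²F/∂x∂y is 0, so the Hessian at any point is diag(F_xx, F_yy) = diag(-6x, 12(3y^2 + 14y + 14)).
At (4, -4): H = diag(-24, 72).
The eigenvalues have opposite signs, so H is indefinite: a saddle point.

saddle point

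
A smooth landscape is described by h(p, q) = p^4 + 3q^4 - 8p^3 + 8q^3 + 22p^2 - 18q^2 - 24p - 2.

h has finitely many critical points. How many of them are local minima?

h separates as a function of p plus a function of q, so ∇h=0 decouples.
∂h/∂p = 4(p - 3)(p - 2)(p - 1) = 0 at p ∈ {1, 2, 3}; ∂h/∂q = 12q(q - 1)(q + 3) = 0 at q ∈ {-3, 0, 1}.
The Hessian is diagonal: diag(h_pp, h_qq). Second derivatives: h_pp(1)=8, h_pp(2)=-4, h_pp(3)=8; h_qq(-3)=144, h_qq(0)=-36, h_qq(1)=48.
Local minima occur where both diagonal entries positive: (1, -3), (1, 1), (3, -3), (3, 1). Count: 4.

4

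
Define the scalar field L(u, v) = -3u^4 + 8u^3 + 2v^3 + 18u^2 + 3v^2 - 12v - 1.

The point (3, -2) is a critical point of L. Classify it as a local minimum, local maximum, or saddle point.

The mixed partial ∂²L/∂u∂v is 0, so the Hessian at any point is diag(L_uu, L_vv) = diag(12(-3u^2 + 4u + 3), 6(2v + 1)).
At (3, -2): H = diag(-144, -18).
Both eigenvalues are negative, so H is negative definite: a local maximum.

local maximum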